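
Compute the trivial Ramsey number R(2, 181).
R(2, 181) = 181

R(2, k) = k for all k ≥ 2: in a 2-colouring of K_k, either some edge is red (a red K_2) or all edges are blue (a blue K_k). And K_{180} coloured all-blue has no blue K_181, so R(2, 181) > 180. Hence R(2, 181) = 181.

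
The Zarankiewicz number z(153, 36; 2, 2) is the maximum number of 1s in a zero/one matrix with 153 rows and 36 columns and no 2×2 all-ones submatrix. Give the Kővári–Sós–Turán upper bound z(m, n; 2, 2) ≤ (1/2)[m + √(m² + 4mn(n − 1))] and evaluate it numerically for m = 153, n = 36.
z(153, 36; 2, 2) ≤ (1/2)[153 + √(153² + 4·153·36·35)] = (1/2)[153 + √794529] = 522.1818

Kővári–Sós–Turán: let r_1, ..., r_153 be the row sums and z = Σ r_i the total number of 1s. Each pair of columns can share at most one row with both entries 1 (else a 2×2 all-ones block appears), so Σ_i C(r_i, 2) ≤ C(36, 2) = 630. By convexity Σ_i C(r_i, 2) ≥ 153·C(z/153, 2) = z(z − 153)/(2·153), giving z² − 153z − 153·36·35 ≤ 0 and hence z ≤ (1/2)[153 + √(23409 + 4·192780)] = (1/2)[153 + √794529] ≈ (1/2)(153 + 891.3636) = 522.1818.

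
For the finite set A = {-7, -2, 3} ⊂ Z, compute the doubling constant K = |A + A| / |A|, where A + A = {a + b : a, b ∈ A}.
K = |A + A| / |A| = 5/3

Enumerate A + A = {a + b : a, b ∈ A}. With |A| = 3, there are |A|^2 = 9 ordered sum pairs; collecting distinct values, A + A = {-14, -9, -4, 1, 6}, so |A + A| = 5. Thus K = 5/3. Here |A + A| = 2|A| − 1 = 5, the minimum possible — so K = 5/3 is minimal, which holds iff A is an arithmetic progression.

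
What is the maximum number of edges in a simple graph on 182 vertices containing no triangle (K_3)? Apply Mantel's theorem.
ex(182, K_3) = ⌊182^2/4⌋ = 8281

Mantel (1907): a triangle-free graph on n vertices has at most ⌊n^2/4⌋ edges, with equality for the complete bipartite graph K_{⌊n/2⌋, ⌈n/2⌉}. For n = 182: ⌊182^2/4⌋ = ⌊33124/4⌋ = 8281. The extremal graph is K_{91, 91}, which has 91·91 = 8281 edges.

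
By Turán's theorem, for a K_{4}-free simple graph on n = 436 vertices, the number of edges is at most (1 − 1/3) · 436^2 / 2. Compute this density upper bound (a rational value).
Turán density bound = (2/3) · 436^2/2 = 190096/3 ≈ 63365.3333

Turán's theorem: ex(n, K_{r+1}) is achieved by the complete r-partite Turán graph T(n, r) with parts as balanced as possible, and is at most (1 − 1/r) · n^2/2. For r = 3, n = 436: the density bound is (2/3) · 190096/2 = 190096/3 ≈ 63365.3333. The integer-valued extremum is e(T(436, 3)) = 63365, which is strictly less than the density bound 190096/3 since 3 ∤ 436 (the parts of T(436, 3) cannot all be equal).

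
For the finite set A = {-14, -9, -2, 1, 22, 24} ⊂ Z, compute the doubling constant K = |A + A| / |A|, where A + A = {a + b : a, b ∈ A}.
K = |A + A| / |A| = 21/6 = 7/2

Enumerate A + A = {a + b : a, b ∈ A}. With |A| = 6, there are |A|^2 = 36 ordered sum pairs; collecting distinct values, A + A = {-28, -23, -18, -16, -13, -11, -8, -4, -1, 2, 8, 10, 13, 15, 20, 22, 23, 25, 44, 46, 48}, so |A + A| = 21. Thus K = 21/6 = 7/2. For comparison, the minimum possible |A + A| over all 6-element sets is 2·6 − 1 = 11 (so min K = 11/6), attained only by arithmetic progressions.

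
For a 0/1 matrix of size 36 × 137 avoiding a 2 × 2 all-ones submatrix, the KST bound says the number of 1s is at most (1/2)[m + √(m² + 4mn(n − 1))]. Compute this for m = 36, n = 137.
z(36, 137; 2, 2) ≤ (1/2)[36 + √(36² + 4·36·137·136)] = (1/2)[36 + √2684304] = 837.1923

Kővári–Sós–Turán: let r_1, ..., r_36 be the row sums and z = Σ r_i the total number of 1s. Each pair of columns can share at most one row with both entries 1 (else a 2×2 all-ones block appears), so Σ_i C(r_i, 2) ≤ C(137, 2) = 9316. By convexity Σ_i C(r_i, 2) ≥ 36·C(z/36, 2) = z(z − 36)/(2·36), giving z² − 36z − 36·137·136 ≤ 0 and hence z ≤ (1/2)[36 + √(1296 + 4·670752)] = (1/2)[36 + √2684304] ≈ (1/2)(36 + 1638.3846) = 837.1923.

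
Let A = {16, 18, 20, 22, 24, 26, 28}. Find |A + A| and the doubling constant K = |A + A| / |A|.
K = |A + A| / |A| = 13/7

Enumerate A + A = {a + b : a, b ∈ A}. With |A| = 7, there are |A|^2 = 49 ordered sum pairs; collecting distinct values, A + A = {32, 34, 36, 38, 40, 42, 44, 46, 48, 50, 52, 54, 56}, so |A + A| = 13. Thus K = 13/7. Here |A + A| = 2|A| − 1 = 13, the minimum possible — so K = 13/7 is minimal, which holds iff A is an arithmetic progression.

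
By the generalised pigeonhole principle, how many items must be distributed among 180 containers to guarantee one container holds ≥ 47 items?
n = (47 − 1)·180 + 1 = 8281

By the generalised pigeonhole principle, to guarantee some box contains ≥ r objects we need more than (r − 1) · k objects total. Threshold: n = (r − 1) · k + 1. With r = 47 and k = 180: n = 46 · 180 + 1 = 8280 + 1 = 8281. For n = 8280 = 46 · 180, we can put exactly 46 objects in every box, avoiding 47 in any single one — so 8281 is tight.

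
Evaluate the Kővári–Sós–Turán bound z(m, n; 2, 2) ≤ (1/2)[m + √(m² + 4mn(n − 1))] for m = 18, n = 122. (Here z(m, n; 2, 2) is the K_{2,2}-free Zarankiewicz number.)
z(18, 122; 2, 2) ≤ (1/2)[18 + √(18² + 4·18·122·121)] = (1/2)[18 + √1063188] = 524.555

Kővári–Sós–Turán: let r_1, ..., r_18 be the row sums and z = Σ r_i the total number of 1s. Each pair of columns can share at most one row with both entries 1 (else a 2×2 all-ones block appears), so Σ_i C(r_i, 2) ≤ C(122, 2) = 7381. By convexity Σ_i C(r_i, 2) ≥ 18·C(z/18, 2) = z(z − 18)/(2·18), giving z² − 18z − 18·122·121 ≤ 0 and hence z ≤ (1/2)[18 + √(324 + 4·265716)] = (1/2)[18 + √1063188] ≈ (1/2)(18 + 1031.1101) = 524.555.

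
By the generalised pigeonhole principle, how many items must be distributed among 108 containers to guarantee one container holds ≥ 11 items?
n = (11 − 1)·108 + 1 = 1081

By the generalised pigeonhole principle, to guarantee some box contains ≥ r objects we need more than (r − 1) · k objects total. Threshold: n = (r − 1) · k + 1. With r = 11 and k = 108: n = 10 · 108 + 1 = 1080 + 1 = 1081. For n = 1080 = 10 · 108, we can put exactly 10 objects in every box, avoiding 11 in any single one — so 1081 is tight.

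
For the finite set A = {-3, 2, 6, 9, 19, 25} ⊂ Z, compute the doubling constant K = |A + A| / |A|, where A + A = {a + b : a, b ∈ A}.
K = |A + A| / |A| = 21/6 = 7/2

Enumerate A + A = {a + b : a, b ∈ A}. With |A| = 6, there are |A|^2 = 36 ordered sum pairs; collecting distinct values, A + A = {-6, -1, 3, 4, 6, 8, 11, 12, 15, 16, 18, 21, 22, 25, 27, 28, 31, 34, 38, 44, 50}, so |A + A| = 21. Thus K = 21/6 = 7/2. For comparison, the minimum possible |A + A| over all 6-element sets is 2·6 − 1 = 11 (so min K = 11/6), attained only by arithmetic progressions.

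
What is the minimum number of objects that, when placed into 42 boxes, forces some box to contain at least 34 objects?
n = (34 − 1)·42 + 1 = 1387

By the generalised pigeonhole principle, to guarantee some box contains ≥ r objects we need more than (r − 1) · k objects total. Threshold: n = (r − 1) · k + 1. With r = 34 and k = 42: n = 33 · 42 + 1 = 1386 + 1 = 1387. For n = 1386 = 33 · 42, we can put exactly 33 objects in every box, avoiding 34 in any single one — so 1387 is tight.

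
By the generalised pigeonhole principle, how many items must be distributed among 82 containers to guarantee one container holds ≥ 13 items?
n = (13 − 1)·82 + 1 = 985

By the generalised pigeonhole principle, to guarantee some box contains ≥ r objects we need more than (r − 1) · k objects total. Threshold: n = (r − 1) · k + 1. With r = 13 and k = 82: n = 12 · 82 + 1 = 984 + 1 = 985. For n = 984 = 12 · 82, we can put exactly 12 objects in every box, avoiding 13 in any single one — so 985 is tight.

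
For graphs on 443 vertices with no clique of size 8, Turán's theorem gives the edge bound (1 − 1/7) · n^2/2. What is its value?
Turán density bound = (6/7) · 443^2/2 = 588747/7 ≈ 84106.7143

Turán's theorem: ex(n, K_{r+1}) is achieved by the complete r-partite Turán graph T(n, r) with parts as balanced as possible, and is at most (1 − 1/r) · n^2/2. For r = 7, n = 443: the density bound is (6/7) · 196249/2 = 588747/7 ≈ 84106.7143. The integer-valued extremum is e(T(443, 7)) = 84106, which is strictly less than the density bound 588747/7 since 7 ∤ 443 (the parts of T(443, 7) cannot all be equal).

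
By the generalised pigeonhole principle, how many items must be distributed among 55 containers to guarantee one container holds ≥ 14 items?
n = (14 − 1)·55 + 1 = 716

By the generalised pigeonhole principle, to guarantee some box contains ≥ r objects we need more than (r − 1) · k objects total. Threshold: n = (r − 1) · k + 1. With r = 14 and k = 55: n = 13 · 55 + 1 = 715 + 1 = 716. For n = 715 = 13 · 55, we can put exactly 13 objects in every box, avoiding 14 in any single one — so 716 is tight.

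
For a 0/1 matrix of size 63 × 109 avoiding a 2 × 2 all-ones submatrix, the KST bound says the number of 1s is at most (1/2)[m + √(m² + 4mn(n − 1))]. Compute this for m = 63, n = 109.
z(63, 109; 2, 2) ≤ (1/2)[63 + √(63² + 4·63·109·108)] = (1/2)[63 + √2970513] = 893.2588

Kővári–Sós–Turán: let r_1, ..., r_63 be the row sums and z = Σ r_i the total number of 1s. Each pair of columns can share at most one row with both entries 1 (else a 2×2 all-ones block appears), so Σ_i C(r_i, 2) ≤ C(109, 2) = 5886. By convexity Σ_i C(r_i, 2) ≥ 63·C(z/63, 2) = z(z − 63)/(2·63), giving z² − 63z − 63·109·108 ≤ 0 and hence z ≤ (1/2)[63 + √(3969 + 4·741636)] = (1/2)[63 + √2970513] ≈ (1/2)(63 + 1723.5176) = 893.2588.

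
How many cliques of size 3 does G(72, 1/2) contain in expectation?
E[# K_3] = C(72, 3) · (1/2)^C(3, 2) = 59640 / 2^3 = 7455

For each 3-subset S of vertices (there are C(72, 3) = 59640 such S), let X_S = 1 if S induces a K_3 (all C(3, 2) = 3 edges present). Then P(X_S = 1) = (1/2)^3 = 1/8. By linearity of expectation, E[# K_3] = C(72, 3) · (1/2)^3 = 59640 / 8 = 7455.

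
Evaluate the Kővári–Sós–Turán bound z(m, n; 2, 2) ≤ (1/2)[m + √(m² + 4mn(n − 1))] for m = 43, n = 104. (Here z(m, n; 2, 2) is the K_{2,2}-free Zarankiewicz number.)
z(43, 104; 2, 2) ≤ (1/2)[43 + √(43² + 4·43·104·103)] = (1/2)[43 + √1844313] = 700.5274

Kővári–Sós–Turán: let r_1, ..., r_43 be the row sums and z = Σ r_i the total number of 1s. Each pair of columns can share at most one row with both entries 1 (else a 2×2 all-ones block appears), so Σ_i C(r_i, 2) ≤ C(104, 2) = 5356. By convexity Σ_i C(r_i, 2) ≥ 43·C(z/43, 2) = z(z − 43)/(2·43), giving z² − 43z − 43·104·103 ≤ 0 and hence z ≤ (1/2)[43 + √(1849 + 4·460616)] = (1/2)[43 + √1844313] ≈ (1/2)(43 + 1358.0549) = 700.5274.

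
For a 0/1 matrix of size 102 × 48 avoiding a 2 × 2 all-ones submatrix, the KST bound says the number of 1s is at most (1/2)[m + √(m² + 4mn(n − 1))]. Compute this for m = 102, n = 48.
z(102, 48; 2, 2) ≤ (1/2)[102 + √(102² + 4·102·48·47)] = (1/2)[102 + √930852] = 533.4034

Kővári–Sós–Turán: let r_1, ..., r_102 be the row sums and z = Σ r_i the total number of 1s. Each pair of columns can share at most one row with both entries 1 (else a 2×2 all-ones block appears), so Σ_i C(r_i, 2) ≤ C(48, 2) = 1128. By convexity Σ_i C(r_i, 2) ≥ 102·C(z/102, 2) = z(z − 102)/(2·102), giving z² − 102z − 102·48·47 ≤ 0 and hence z ≤ (1/2)[102 + √(10404 + 4·230112)] = (1/2)[102 + √930852] ≈ (1/2)(102 + 964.8067) = 533.4034.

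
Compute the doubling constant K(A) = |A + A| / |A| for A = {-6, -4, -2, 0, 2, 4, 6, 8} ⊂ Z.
K = |A + A| / |A| = 15/8

Enumerate A + A = {a + b : a, b ∈ A}. With |A| = 8, there are |A|^2 = 64 ordered sum pairs; collecting distinct values, A + A = {-12, -10, -8, -6, -4, -2, 0, 2, 4, 6, 8, 10, 12, 14, 16}, so |A + A| = 15. Thus K = 15/8. Here |A + A| = 2|A| − 1 = 15, the minimum possible — so K = 15/8 is minimal, which holds iff A is an arithmetic progression.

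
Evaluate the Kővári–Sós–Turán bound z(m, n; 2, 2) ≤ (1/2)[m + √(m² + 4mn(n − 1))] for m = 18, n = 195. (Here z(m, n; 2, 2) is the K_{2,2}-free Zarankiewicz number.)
z(18, 195; 2, 2) ≤ (1/2)[18 + √(18² + 4·18·195·194)] = (1/2)[18 + √2724084] = 834.24

Kővári–Sós–Turán: let r_1, ..., r_18 be the row sums and z = Σ r_i the total number of 1s. Each pair of columns can share at most one row with both entries 1 (else a 2×2 all-ones block appears), so Σ_i C(r_i, 2) ≤ C(195, 2) = 18915. By convexity Σ_i C(r_i, 2) ≥ 18·C(z/18, 2) = z(z − 18)/(2·18), giving z² − 18z − 18·195·194 ≤ 0 and hence z ≤ (1/2)[18 + √(324 + 4·680940)] = (1/2)[18 + √2724084] ≈ (1/2)(18 + 1650.4799) = 834.24.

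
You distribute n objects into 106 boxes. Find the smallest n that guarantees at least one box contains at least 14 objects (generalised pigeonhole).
n = (14 − 1)·106 + 1 = 1379

By the generalised pigeonhole principle, to guarantee some box contains ≥ r objects we need more than (r − 1) · k objects total. Threshold: n = (r − 1) · k + 1. With r = 14 and k = 106: n = 13 · 106 + 1 = 1378 + 1 = 1379. For n = 1378 = 13 · 106, we can put exactly 13 objects in every box, avoiding 14 in any single one — so 1379 is tight.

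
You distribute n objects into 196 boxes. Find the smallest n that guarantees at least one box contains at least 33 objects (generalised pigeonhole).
n = (33 − 1)·196 + 1 = 6273

By the generalised pigeonhole principle, to guarantee some box contains ≥ r objects we need more than (r − 1) · k objects total. Threshold: n = (r − 1) · k + 1. With r = 33 and k = 196: n = 32 · 196 + 1 = 6272 + 1 = 6273. For n = 6272 = 32 · 196, we can put exactly 32 objects in every box, avoiding 33 in any single one — so 6273 is tight.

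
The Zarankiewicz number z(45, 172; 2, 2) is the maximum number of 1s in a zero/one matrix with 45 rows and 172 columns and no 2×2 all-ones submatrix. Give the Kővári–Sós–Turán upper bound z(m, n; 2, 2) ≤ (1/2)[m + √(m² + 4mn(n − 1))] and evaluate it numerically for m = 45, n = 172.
z(45, 172; 2, 2) ≤ (1/2)[45 + √(45² + 4·45·172·171)] = (1/2)[45 + √5296185] = 1173.1721

Kővári–Sós–Turán: let r_1, ..., r_45 be the row sums and z = Σ r_i the total number of 1s. Each pair of columns can share at most one row with both entries 1 (else a 2×2 all-ones block appears), so Σ_i C(r_i, 2) ≤ C(172, 2) = 14706. By convexity Σ_i C(r_i, 2) ≥ 45·C(z/45, 2) = z(z − 45)/(2·45), giving z² − 45z − 45·172·171 ≤ 0 and hence z ≤ (1/2)[45 + √(2025 + 4·1323540)] = (1/2)[45 + √5296185] ≈ (1/2)(45 + 2301.3442) = 1173.1721.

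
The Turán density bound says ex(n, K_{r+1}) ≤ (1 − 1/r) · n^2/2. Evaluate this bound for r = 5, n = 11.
Turán density bound = (4/5) · 11^2/2 = 242/5 ≈ 48.4

Turán's theorem: ex(n, K_{r+1}) is achieved by the complete r-partite Turán graph T(n, r) with parts as balanced as possible, and is at most (1 − 1/r) · n^2/2. For r = 5, n = 11: the density bound is (4/5) · 121/2 = 242/5 ≈ 48.4. The integer-valued extremum is e(T(11, 5)) = 48, which is strictly less than the density bound 242/5 since 5 ∤ 11 (the parts of T(11, 5) cannot all be equal).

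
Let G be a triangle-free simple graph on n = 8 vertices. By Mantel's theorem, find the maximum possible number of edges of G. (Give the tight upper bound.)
ex(8, K_3) = ⌊8^2/4⌋ = 16

Mantel (1907): a triangle-free graph on n vertices has at most ⌊n^2/4⌋ edges, with equality for the complete bipartite graph K_{⌊n/2⌋, ⌈n/2⌉}. For n = 8: ⌊8^2/4⌋ = ⌊64/4⌋ = 16. The extremal graph is K_{4, 4}, which has 4·4 = 16 edges.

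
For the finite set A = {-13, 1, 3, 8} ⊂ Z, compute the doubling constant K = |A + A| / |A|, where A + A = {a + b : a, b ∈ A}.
K = |A + A| / |A| = 10/4 = 5/2

Enumerate A + A = {a + b : a, b ∈ A}. With |A| = 4, there are |A|^2 = 16 ordered sum pairs; collecting distinct values, A + A = {-26, -12, -10, -5, 2, 4, 6, 9, 11, 16}, so |A + A| = 10. Thus K = 10/4 = 5/2. For comparison, the minimum possible |A + A| over all 4-element sets is 2·4 − 1 = 7 (so min K = 7/4), attained only by arithmetic progressions.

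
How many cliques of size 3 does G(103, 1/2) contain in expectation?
E[# K_3] = C(103, 3) · (1/2)^C(3, 2) = 176851 / 2^3 = 22106.375

For each 3-subset S of vertices (there are C(103, 3) = 176851 such S), let X_S = 1 if S induces a K_3 (all C(3, 2) = 3 edges present). Then P(X_S = 1) = (1/2)^3 = 1/8. By linearity of expectation, E[# K_3] = C(103, 3) · (1/2)^3 = 176851 / 8 = 22106.375.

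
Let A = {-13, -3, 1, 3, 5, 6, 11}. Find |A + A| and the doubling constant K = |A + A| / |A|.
K = |A + A| / |A| = 23/7

Enumerate A + A = {a + b : a, b ∈ A}. With |A| = 7, there are |A|^2 = 49 ordered sum pairs; collecting distinct values, A + A = {-26, -16, -12, -10, -8, -7, -6, -2, 0, 2, 3, 4, 6, 7, 8, 9, 10, 11, 12, 14, 16, 17, 22}, so |A + A| = 23. Thus K = 23/7. For comparison, the minimum possible |A + A| over all 7-element sets is 2·7 − 1 = 13 (so min K = 13/7), attained only by arithmetic progressions.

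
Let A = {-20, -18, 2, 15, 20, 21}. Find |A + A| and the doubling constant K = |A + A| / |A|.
K = |A + A| / |A| = 21/6 = 7/2

Enumerate A + A = {a + b : a, b ∈ A}. With |A| = 6, there are |A|^2 = 36 ordered sum pairs; collecting distinct values, A + A = {-40, -38, -36, -18, -16, -5, -3, 0, 1, 2, 3, 4, 17, 22, 23, 30, 35, 36, 40, 41, 42}, so |A + A| = 21. Thus K = 21/6 = 7/2. For comparison, the minimum possible |A + A| over all 6-element sets is 2·6 − 1 = 11 (so min K = 11/6), attained only by arithmetic progressions.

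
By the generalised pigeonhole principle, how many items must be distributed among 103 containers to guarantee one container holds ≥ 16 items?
n = (16 − 1)·103 + 1 = 1546

By the generalised pigeonhole principle, to guarantee some box contains ≥ r objects we need more than (r − 1) · k objects total. Threshold: n = (r − 1) · k + 1. With r = 16 and k = 103: n = 15 · 103 + 1 = 1545 + 1 = 1546. For n = 1545 = 15 · 103, we can put exactly 15 objects in every box, avoiding 16 in any single one — so 1546 is tight.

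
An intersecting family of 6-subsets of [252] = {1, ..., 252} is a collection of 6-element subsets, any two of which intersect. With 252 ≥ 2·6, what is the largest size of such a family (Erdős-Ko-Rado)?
max |F| = C(251, 5) = 7975914050

Erdős-Ko-Rado (1961): when n ≥ 2k, max |F| = C(n−1, k−1). The bound is attained by the star {A : i ∈ A} for any fixed i ∈ [n]. Here C(252−1, 6−1) = C(251, 5) = 7975914050.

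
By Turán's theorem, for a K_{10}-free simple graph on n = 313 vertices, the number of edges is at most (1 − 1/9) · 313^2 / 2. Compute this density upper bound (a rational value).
Turán density bound = (8/9) · 313^2/2 = 391876/9 ≈ 43541.7778

Turán's theorem: ex(n, K_{r+1}) is achieved by the complete r-partite Turán graph T(n, r) with parts as balanced as possible, and is at most (1 − 1/r) · n^2/2. For r = 9, n = 313: the density bound is (8/9) · 97969/2 = 391876/9 ≈ 43541.7778. The integer-valued extremum is e(T(313, 9)) = 43541, which is strictly less than the density bound 391876/9 since 9 ∤ 313 (the parts of T(313, 9) cannot all be equal).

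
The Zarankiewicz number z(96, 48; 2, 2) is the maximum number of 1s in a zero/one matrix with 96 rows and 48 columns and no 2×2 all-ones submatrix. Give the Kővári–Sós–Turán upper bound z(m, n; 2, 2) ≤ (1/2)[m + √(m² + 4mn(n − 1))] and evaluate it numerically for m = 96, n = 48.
z(96, 48; 2, 2) ≤ (1/2)[96 + √(96² + 4·96·48·47)] = (1/2)[96 + √875520] = 515.8461

Kővári–Sós–Turán: let r_1, ..., r_96 be the row sums and z = Σ r_i the total number of 1s. Each pair of columns can share at most one row with both entries 1 (else a 2×2 all-ones block appears), so Σ_i C(r_i, 2) ≤ C(48, 2) = 1128. By convexity Σ_i C(r_i, 2) ≥ 96·C(z/96, 2) = z(z − 96)/(2·96), giving z² − 96z − 96·48·47 ≤ 0 and hence z ≤ (1/2)[96 + √(9216 + 4·216576)] = (1/2)[96 + √875520] ≈ (1/2)(96 + 935.6923) = 515.8461.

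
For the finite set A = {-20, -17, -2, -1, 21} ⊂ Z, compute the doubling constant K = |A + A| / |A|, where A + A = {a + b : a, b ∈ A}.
K = |A + A| / |A| = 15/5 = 3

Enumerate A + A = {a + b : a, b ∈ A}. With |A| = 5, there are |A|^2 = 25 ordered sum pairs; collecting distinct values, A + A = {-40, -37, -34, -22, -21, -19, -18, -4, -3, -2, 1, 4, 19, 20, 42}, so |A + A| = 15. Thus K = 15/5 = 3. For comparison, the minimum possible |A + A| over all 5-element sets is 2·5 − 1 = 9 (so min K = 9/5), attained only by arithmetic progressions.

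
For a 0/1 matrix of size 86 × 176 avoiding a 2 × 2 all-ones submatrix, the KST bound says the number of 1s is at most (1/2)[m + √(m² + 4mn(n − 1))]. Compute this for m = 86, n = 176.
z(86, 176; 2, 2) ≤ (1/2)[86 + √(86² + 4·86·176·175)] = (1/2)[86 + √10602596] = 1671.0814

Kővári–Sós–Turán: let r_1, ..., r_86 be the row sums and z = Σ r_i the total number of 1s. Each pair of columns can share at most one row with both entries 1 (else a 2×2 all-ones block appears), so Σ_i C(r_i, 2) ≤ C(176, 2) = 15400. By convexity Σ_i C(r_i, 2) ≥ 86·C(z/86, 2) = z(z − 86)/(2·86), giving z² − 86z − 86·176·175 ≤ 0 and hence z ≤ (1/2)[86 + √(7396 + 4·2648800)] = (1/2)[86 + √10602596] ≈ (1/2)(86 + 3256.1628) = 1671.0814.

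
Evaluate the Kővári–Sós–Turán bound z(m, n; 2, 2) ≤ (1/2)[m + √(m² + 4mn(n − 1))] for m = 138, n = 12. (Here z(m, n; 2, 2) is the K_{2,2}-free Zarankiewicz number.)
z(138, 12; 2, 2) ≤ (1/2)[138 + √(138² + 4·138·12·11)] = (1/2)[138 + √91908] = 220.5817

Kővári–Sós–Turán: let r_1, ..., r_138 be the row sums and z = Σ r_i the total number of 1s. Each pair of columns can share at most one row with both entries 1 (else a 2×2 all-ones block appears), so Σ_i C(r_i, 2) ≤ C(12, 2) = 66. By convexity Σ_i C(r_i, 2) ≥ 138·C(z/138, 2) = z(z − 138)/(2·138), giving z² − 138z − 138·12·11 ≤ 0 and hence z ≤ (1/2)[138 + √(19044 + 4·18216)] = (1/2)[138 + √91908] ≈ (1/2)(138 + 303.1633) = 220.5817.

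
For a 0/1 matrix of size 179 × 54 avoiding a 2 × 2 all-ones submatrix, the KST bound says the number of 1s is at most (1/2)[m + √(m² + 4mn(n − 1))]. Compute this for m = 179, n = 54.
z(179, 54; 2, 2) ≤ (1/2)[179 + √(179² + 4·179·54·53)] = (1/2)[179 + √2081233] = 810.824

Kővári–Sós–Turán: let r_1, ..., r_179 be the row sums and z = Σ r_i the total number of 1s. Each pair of columns can share at most one row with both entries 1 (else a 2×2 all-ones block appears), so Σ_i C(r_i, 2) ≤ C(54, 2) = 1431. By convexity Σ_i C(r_i, 2) ≥ 179·C(z/179, 2) = z(z − 179)/(2·179), giving z² − 179z − 179·54·53 ≤ 0 and hence z ≤ (1/2)[179 + √(32041 + 4·512298)] = (1/2)[179 + √2081233] ≈ (1/2)(179 + 1442.6479) = 810.824.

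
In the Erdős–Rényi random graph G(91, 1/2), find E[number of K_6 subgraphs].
E[# K_6] = C(91, 6) · (1/2)^C(6, 2) = 666563898 / 2^15 = 333281949/16384 ≈ 20341.915833

For each 6-subset S of vertices (there are C(91, 6) = 666563898 such S), let X_S = 1 if S induces a K_6 (all C(6, 2) = 15 edges present). Then P(X_S = 1) = (1/2)^15 = 1/32768. By linearity of expectation, E[# K_6] = C(91, 6) · (1/2)^15 = 666563898 / 32768 = 333281949/16384 ≈ 20341.915833.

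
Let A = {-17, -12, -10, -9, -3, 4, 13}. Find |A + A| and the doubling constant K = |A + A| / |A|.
K = |A + A| / |A| = 24/7

Enumerate A + A = {a + b : a, b ∈ A}. With |A| = 7, there are |A|^2 = 49 ordered sum pairs; collecting distinct values, A + A = {-34, -29, -27, -26, -24, -22, -21, -20, -19, -18, -15, -13, -12, -8, -6, -5, -4, 1, 3, 4, 8, 10, 17, 26}, so |A + A| = 24. Thus K = 24/7. For comparison, the minimum possible |A + A| over all 7-element sets is 2·7 − 1 = 13 (so min K = 13/7), attained only by arithmetic progressions.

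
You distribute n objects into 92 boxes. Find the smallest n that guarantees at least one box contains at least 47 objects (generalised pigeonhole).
n = (47 − 1)·92 + 1 = 4233

By the generalised pigeonhole principle, to guarantee some box contains ≥ r objects we need more than (r − 1) · k objects total. Threshold: n = (r − 1) · k + 1. With r = 47 and k = 92: n = 46 · 92 + 1 = 4232 + 1 = 4233. For n = 4232 = 46 · 92, we can put exactly 46 objects in every box, avoiding 47 in any single one — so 4233 is tight.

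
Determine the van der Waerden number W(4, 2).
W(4, 2) = 4 + 1 = 5

A 2-term AP is any pair of integers, so a monochromatic 2-AP exists iff some colour is used at least twice. With 4 colours, the colouring i ↦ i on {1, ..., 4} uses each colour once, avoiding any monochromatic pair, so W(4, 2) > 4. For {1, ..., 5}, pigeonhole forces two integers of the same colour, which form a monochromatic 2-AP. Hence W(4, 2) = 5.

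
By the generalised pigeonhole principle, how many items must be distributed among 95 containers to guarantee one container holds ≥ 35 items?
n = (35 − 1)·95 + 1 = 3231

By the generalised pigeonhole principle, to guarantee some box contains ≥ r objects we need more than (r − 1) · k objects total. Threshold: n = (r − 1) · k + 1. With r = 35 and k = 95: n = 34 · 95 + 1 = 3230 + 1 = 3231. For n = 3230 = 34 · 95, we can put exactly 34 objects in every box, avoiding 35 in any single one — so 3231 is tight.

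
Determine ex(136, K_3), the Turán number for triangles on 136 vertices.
ex(136, K_3) = ⌊136^2/4⌋ = 4624

Mantel (1907): a triangle-free graph on n vertices has at most ⌊n^2/4⌋ edges, with equality for the complete bipartite graph K_{⌊n/2⌋, ⌈n/2⌉}. For n = 136: ⌊136^2/4⌋ = ⌊18496/4⌋ = 4624. The extremal graph is K_{68, 68}, which has 68·68 = 4624 edges.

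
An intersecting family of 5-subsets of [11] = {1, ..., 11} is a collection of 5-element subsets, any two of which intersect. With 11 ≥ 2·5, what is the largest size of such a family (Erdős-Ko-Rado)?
max |F| = C(10, 4) = 210

Erdős-Ko-Rado (1961): when n ≥ 2k, max |F| = C(n−1, k−1). The bound is attained by the star {A : i ∈ A} for any fixed i ∈ [n]. Here C(11−1, 5−1) = C(10, 4) = 210.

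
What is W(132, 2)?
W(132, 2) = 132 + 1 = 133

A 2-term AP is any pair of integers, so a monochromatic 2-AP exists iff some colour is used at least twice. With 132 colours, the colouring i ↦ i on {1, ..., 132} uses each colour once, avoiding any monochromatic pair, so W(132, 2) > 132. For {1, ..., 133}, pigeonhole forces two integers of the same colour, which form a monochromatic 2-AP. Hence W(132, 2) = 133.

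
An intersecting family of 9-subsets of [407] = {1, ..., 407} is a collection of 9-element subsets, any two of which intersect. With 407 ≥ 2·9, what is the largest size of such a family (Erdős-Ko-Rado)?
max |F| = C(406, 8) = 17082453897995850

The Erdős-Ko-Rado theorem states: for n ≥ 2k, an intersecting family of k-subsets of an n-element set has size at most C(n − 1, k − 1), with equality for 'star' families {A ⊆ [n] : |A| = k, i ∈ A} (fix an element i). For n = 407, k = 9: C(406, 8) = 17082453897995850.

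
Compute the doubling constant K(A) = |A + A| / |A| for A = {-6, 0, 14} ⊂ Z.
K = |A + A| / |A| = 6/3 = 2

Enumerate A + A = {a + b : a, b ∈ A}. With |A| = 3, there are |A|^2 = 9 ordered sum pairs; collecting distinct values, A + A = {-12, -6, 0, 8, 14, 28}, so |A + A| = 6. Thus K = 6/3 = 2. For comparison, the minimum possible |A + A| over all 3-element sets is 2·3 − 1 = 5 (so min K = 5/3), attained only by arithmetic progressions.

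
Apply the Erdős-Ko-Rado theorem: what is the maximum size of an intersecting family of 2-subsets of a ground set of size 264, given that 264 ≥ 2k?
max |F| = C(263, 1) = 263

The Erdős-Ko-Rado theorem states: for n ≥ 2k, an intersecting family of k-subsets of an n-element set has size at most C(n − 1, k − 1), with equality for 'star' families {A ⊆ [n] : |A| = k, i ∈ A} (fix an element i). For n = 264, k = 2: C(263, 1) = 263.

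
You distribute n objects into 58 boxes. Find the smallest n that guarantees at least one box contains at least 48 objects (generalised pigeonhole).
n = (48 − 1)·58 + 1 = 2727

By the generalised pigeonhole principle, to guarantee some box contains ≥ r objects we need more than (r − 1) · k objects total. Threshold: n = (r − 1) · k + 1. With r = 48 and k = 58: n = 47 · 58 + 1 = 2726 + 1 = 2727. For n = 2726 = 47 · 58, we can put exactly 47 objects in every box, avoiding 48 in any single one — so 2727 is tight.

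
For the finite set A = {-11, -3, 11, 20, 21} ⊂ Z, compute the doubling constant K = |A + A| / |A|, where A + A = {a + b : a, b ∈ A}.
K = |A + A| / |A| = 15/5 = 3

Enumerate A + A = {a + b : a, b ∈ A}. With |A| = 5, there are |A|^2 = 25 ordered sum pairs; collecting distinct values, A + A = {-22, -14, -6, 0, 8, 9, 10, 17, 18, 22, 31, 32, 40, 41, 42}, so |A + A| = 15. Thus K = 15/5 = 3. For comparison, the minimum possible |A + A| over all 5-element sets is 2·5 − 1 = 9 (so min K = 9/5), attained only by arithmetic progressions.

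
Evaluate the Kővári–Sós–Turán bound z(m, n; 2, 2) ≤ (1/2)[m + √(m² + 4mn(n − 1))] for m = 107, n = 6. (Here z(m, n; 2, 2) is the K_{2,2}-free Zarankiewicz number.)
z(107, 6; 2, 2) ≤ (1/2)[107 + √(107² + 4·107·6·5)] = (1/2)[107 + √24289] = 131.4246

Kővári–Sós–Turán: let r_1, ..., r_107 be the row sums and z = Σ r_i the total number of 1s. Each pair of columns can share at most one row with both entries 1 (else a 2×2 all-ones block appears), so Σ_i C(r_i, 2) ≤ C(6, 2) = 15. By convexity Σ_i C(r_i, 2) ≥ 107·C(z/107, 2) = z(z − 107)/(2·107), giving z² − 107z − 107·6·5 ≤ 0 and hence z ≤ (1/2)[107 + √(11449 + 4·3210)] = (1/2)[107 + √24289] ≈ (1/2)(107 + 155.8493) = 131.4246.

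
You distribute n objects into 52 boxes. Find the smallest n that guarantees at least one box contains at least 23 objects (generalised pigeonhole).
n = (23 − 1)·52 + 1 = 1145

By the generalised pigeonhole principle, to guarantee some box contains ≥ r objects we need more than (r − 1) · k objects total. Threshold: n = (r − 1) · k + 1. With r = 23 and k = 52: n = 22 · 52 + 1 = 1144 + 1 = 1145. For n = 1144 = 22 · 52, we can put exactly 22 objects in every box, avoiding 23 in any single one — so 1145 is tight.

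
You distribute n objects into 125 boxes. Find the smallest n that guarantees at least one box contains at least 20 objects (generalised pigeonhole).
n = (20 − 1)·125 + 1 = 2376

By the generalised pigeonhole principle, to guarantee some box contains ≥ r objects we need more than (r − 1) · k objects total. Threshold: n = (r − 1) · k + 1. With r = 20 and k = 125: n = 19 · 125 + 1 = 2375 + 1 = 2376. For n = 2375 = 19 · 125, we can put exactly 19 objects in every box, avoiding 20 in any single one — so 2376 is tight.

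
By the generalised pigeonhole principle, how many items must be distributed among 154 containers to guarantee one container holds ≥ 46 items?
n = (46 − 1)·154 + 1 = 6931

By the generalised pigeonhole principle, to guarantee some box contains ≥ r objects we need more than (r − 1) · k objects total. Threshold: n = (r − 1) · k + 1. With r = 46 and k = 154: n = 45 · 154 + 1 = 6930 + 1 = 6931. For n = 6930 = 45 · 154, we can put exactly 45 objects in every box, avoiding 46 in any single one — so 6931 is tight.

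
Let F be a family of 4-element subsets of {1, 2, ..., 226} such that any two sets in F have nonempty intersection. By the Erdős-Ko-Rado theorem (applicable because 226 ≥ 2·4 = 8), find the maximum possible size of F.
max |F| = C(225, 3) = 1873200

Erdős-Ko-Rado (1961): when n ≥ 2k, max |F| = C(n−1, k−1). The bound is attained by the star {A : i ∈ A} for any fixed i ∈ [n]. Here C(226−1, 4−1) = C(225, 3) = 1873200.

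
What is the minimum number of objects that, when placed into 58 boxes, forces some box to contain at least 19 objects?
n = (19 − 1)·58 + 1 = 1045

By the generalised pigeonhole principle, to guarantee some box contains ≥ r objects we need more than (r − 1) · k objects total. Threshold: n = (r − 1) · k + 1. With r = 19 and k = 58: n = 18 · 58 + 1 = 1044 + 1 = 1045. For n = 1044 = 18 · 58, we can put exactly 18 objects in every box, avoiding 19 in any single one — so 1045 is tight.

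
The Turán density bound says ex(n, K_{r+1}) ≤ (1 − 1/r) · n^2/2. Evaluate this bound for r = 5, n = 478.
Turán density bound = (4/5) · 478^2/2 = 456968/5 ≈ 91393.6

Turán's theorem: ex(n, K_{r+1}) is achieved by the complete r-partite Turán graph T(n, r) with parts as balanced as possible, and is at most (1 − 1/r) · n^2/2. For r = 5, n = 478: the density bound is (4/5) · 228484/2 = 456968/5 ≈ 91393.6. The integer-valued extremum is e(T(478, 5)) = 91393, which is strictly less than the density bound 456968/5 since 5 ∤ 478 (the parts of T(478, 5) cannot all be equal).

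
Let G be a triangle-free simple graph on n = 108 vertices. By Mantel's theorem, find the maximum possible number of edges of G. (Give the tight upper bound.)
ex(108, K_3) = ⌊108^2/4⌋ = 2916

Mantel (1907): a triangle-free graph on n vertices has at most ⌊n^2/4⌋ edges, with equality for the complete bipartite graph K_{⌊n/2⌋, ⌈n/2⌉}. For n = 108: ⌊108^2/4⌋ = ⌊11664/4⌋ = 2916. The extremal graph is K_{54, 54}, which has 54·54 = 2916 edges.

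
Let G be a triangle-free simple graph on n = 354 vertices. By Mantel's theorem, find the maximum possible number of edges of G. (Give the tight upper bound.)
ex(354, K_3) = ⌊354^2/4⌋ = 31329

Mantel (1907): a triangle-free graph on n vertices has at most ⌊n^2/4⌋ edges, with equality for the complete bipartite graph K_{⌊n/2⌋, ⌈n/2⌉}. For n = 354: ⌊354^2/4⌋ = ⌊125316/4⌋ = 31329. The extremal graph is K_{177, 177}, which has 177·177 = 31329 edges.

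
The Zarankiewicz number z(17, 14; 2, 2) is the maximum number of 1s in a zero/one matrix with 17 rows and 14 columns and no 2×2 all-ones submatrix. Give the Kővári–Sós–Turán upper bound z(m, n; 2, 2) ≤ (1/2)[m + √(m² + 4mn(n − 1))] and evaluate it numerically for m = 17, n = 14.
z(17, 14; 2, 2) ≤ (1/2)[17 + √(17² + 4·17·14·13)] = (1/2)[17 + √12665] = 64.7694

Kővári–Sós–Turán: let r_1, ..., r_17 be the row sums and z = Σ r_i the total number of 1s. Each pair of columns can share at most one row with both entries 1 (else a 2×2 all-ones block appears), so Σ_i C(r_i, 2) ≤ C(14, 2) = 91. By convexity Σ_i C(r_i, 2) ≥ 17·C(z/17, 2) = z(z − 17)/(2·17), giving z² − 17z − 17·14·13 ≤ 0 and hence z ≤ (1/2)[17 + √(289 + 4·3094)] = (1/2)[17 + √12665] ≈ (1/2)(17 + 112.5389) = 64.7694.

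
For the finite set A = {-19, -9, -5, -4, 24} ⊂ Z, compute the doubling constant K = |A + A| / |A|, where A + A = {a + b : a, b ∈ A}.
K = |A + A| / |A| = 15/5 = 3

Enumerate A + A = {a + b : a, b ∈ A}. With |A| = 5, there are |A|^2 = 25 ordered sum pairs; collecting distinct values, A + A = {-38, -28, -24, -23, -18, -14, -13, -10, -9, -8, 5, 15, 19, 20, 48}, so |A + A| = 15. Thus K = 15/5 = 3. For comparison, the minimum possible |A + A| over all 5-element sets is 2·5 − 1 = 9 (so min K = 9/5), attained only by arithmetic progressions.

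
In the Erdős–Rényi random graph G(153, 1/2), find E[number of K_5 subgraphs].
E[# K_5] = C(153, 5) · (1/2)^C(5, 2) = 654045930 / 2^10 = 327022965/512 ≈ 638716.728516

For each 5-subset S of vertices (there are C(153, 5) = 654045930 such S), let X_S = 1 if S induces a K_5 (all C(5, 2) = 10 edges present). Then P(X_S = 1) = (1/2)^10 = 1/1024. By linearity of expectation, E[# K_5] = C(153, 5) · (1/2)^10 = 654045930 / 1024 = 327022965/512 ≈ 638716.728516.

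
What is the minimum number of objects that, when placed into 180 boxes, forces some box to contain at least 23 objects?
n = (23 − 1)·180 + 1 = 3961

By the generalised pigeonhole principle, to guarantee some box contains ≥ r objects we need more than (r − 1) · k objects total. Threshold: n = (r − 1) · k + 1. With r = 23 and k = 180: n = 22 · 180 + 1 = 3960 + 1 = 3961. For n = 3960 = 22 · 180, we can put exactly 22 objects in every box, avoiding 23 in any single one — so 3961 is tight.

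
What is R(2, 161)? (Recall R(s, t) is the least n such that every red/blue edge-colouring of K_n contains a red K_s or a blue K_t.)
R(2, 161) = 161

R(2, k) = k for all k ≥ 2: in a 2-colouring of K_k, either some edge is red (a red K_2) or all edges are blue (a blue K_k). And K_{160} coloured all-blue has no blue K_161, so R(2, 161) > 160. Hence R(2, 161) = 161.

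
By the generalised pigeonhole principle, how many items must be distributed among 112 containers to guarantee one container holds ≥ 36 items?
n = (36 − 1)·112 + 1 = 3921

By the generalised pigeonhole principle, to guarantee some box contains ≥ r objects we need more than (r − 1) · k objects total. Threshold: n = (r − 1) · k + 1. With r = 36 and k = 112: n = 35 · 112 + 1 = 3920 + 1 = 3921. For n = 3920 = 35 · 112, we can put exactly 35 objects in every box, avoiding 36 in any single one — so 3921 is tight.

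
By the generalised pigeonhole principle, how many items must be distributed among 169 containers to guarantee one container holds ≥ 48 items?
n = (48 − 1)·169 + 1 = 7944

By the generalised pigeonhole principle, to guarantee some box contains ≥ r objects we need more than (r − 1) · k objects total. Threshold: n = (r − 1) · k + 1. With r = 48 and k = 169: n = 47 · 169 + 1 = 7943 + 1 = 7944. For n = 7943 = 47 · 169, we can put exactly 47 objects in every box, avoiding 48 in any single one — so 7944 is tight.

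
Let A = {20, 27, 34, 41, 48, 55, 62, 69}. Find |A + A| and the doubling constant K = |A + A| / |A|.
K = |A + A| / |A| = 15/8

Enumerate A + A = {a + b : a, b ∈ A}. With |A| = 8, there are |A|^2 = 64 ordered sum pairs; collecting distinct values, A + A = {40, 47, 54, 61, 68, 75, 82, 89, 96, 103, 110, 117, 124, 131, 138}, so |A + A| = 15. Thus K = 15/8. Here |A + A| = 2|A| − 1 = 15, the minimum possible — so K = 15/8 is minimal, which holds iff A is an arithmetic progression.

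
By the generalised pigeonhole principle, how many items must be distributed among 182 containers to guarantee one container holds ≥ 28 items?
n = (28 − 1)·182 + 1 = 4915

By the generalised pigeonhole principle, to guarantee some box contains ≥ r objects we need more than (r − 1) · k objects total. Threshold: n = (r − 1) · k + 1. With r = 28 and k = 182: n = 27 · 182 + 1 = 4914 + 1 = 4915. For n = 4914 = 27 · 182, we can put exactly 27 objects in every box, avoiding 28 in any single one — so 4915 is tight.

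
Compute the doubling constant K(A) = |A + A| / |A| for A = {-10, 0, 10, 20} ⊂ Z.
K = |A + A| / |A| = 7/4

Enumerate A + A = {a + b : a, b ∈ A}. With |A| = 4, there are |A|^2 = 16 ordered sum pairs; collecting distinct values, A + A = {-20, -10, 0, 10, 20, 30, 40}, so |A + A| = 7. Thus K = 7/4. Here |A + A| = 2|A| − 1 = 7, the minimum possible — so K = 7/4 is minimal, which holds iff A is an arithmetic progression.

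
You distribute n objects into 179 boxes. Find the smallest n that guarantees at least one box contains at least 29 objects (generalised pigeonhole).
n = (29 − 1)·179 + 1 = 5013

By the generalised pigeonhole principle, to guarantee some box contains ≥ r objects we need more than (r − 1) · k objects total. Threshold: n = (r − 1) · k + 1. With r = 29 and k = 179: n = 28 · 179 + 1 = 5012 + 1 = 5013. For n = 5012 = 28 · 179, we can put exactly 28 objects in every box, avoiding 29 in any single one — so 5013 is tight.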